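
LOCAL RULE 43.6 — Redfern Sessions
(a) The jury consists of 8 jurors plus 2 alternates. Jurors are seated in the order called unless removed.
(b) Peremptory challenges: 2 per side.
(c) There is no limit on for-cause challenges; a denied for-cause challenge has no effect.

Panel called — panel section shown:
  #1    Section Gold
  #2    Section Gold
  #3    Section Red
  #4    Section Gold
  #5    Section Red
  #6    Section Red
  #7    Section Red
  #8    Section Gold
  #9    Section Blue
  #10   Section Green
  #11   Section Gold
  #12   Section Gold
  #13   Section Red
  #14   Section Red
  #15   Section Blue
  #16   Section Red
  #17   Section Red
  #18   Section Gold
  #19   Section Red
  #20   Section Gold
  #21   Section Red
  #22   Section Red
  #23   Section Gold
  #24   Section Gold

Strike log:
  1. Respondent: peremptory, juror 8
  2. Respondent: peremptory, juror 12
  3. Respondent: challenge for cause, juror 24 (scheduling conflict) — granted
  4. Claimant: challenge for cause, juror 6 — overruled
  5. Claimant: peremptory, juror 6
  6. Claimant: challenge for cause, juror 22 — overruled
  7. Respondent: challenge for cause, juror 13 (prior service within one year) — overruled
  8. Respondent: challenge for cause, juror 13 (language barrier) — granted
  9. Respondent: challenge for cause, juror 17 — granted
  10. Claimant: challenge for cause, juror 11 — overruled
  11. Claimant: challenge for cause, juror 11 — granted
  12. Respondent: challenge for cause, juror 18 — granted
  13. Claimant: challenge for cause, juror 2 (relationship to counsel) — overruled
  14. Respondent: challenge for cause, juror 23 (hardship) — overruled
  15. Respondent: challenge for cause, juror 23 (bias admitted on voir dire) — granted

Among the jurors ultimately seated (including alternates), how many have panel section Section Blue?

Removed: #6, #8, #11, #12, #13, #17, #18, #23, #24.
Seated (10 incl. alternates): #1, #2, #3, #4, #5, #7, #9, #10, #14, #15.
Of those, in Section Blue: #9, #15 → 2.

2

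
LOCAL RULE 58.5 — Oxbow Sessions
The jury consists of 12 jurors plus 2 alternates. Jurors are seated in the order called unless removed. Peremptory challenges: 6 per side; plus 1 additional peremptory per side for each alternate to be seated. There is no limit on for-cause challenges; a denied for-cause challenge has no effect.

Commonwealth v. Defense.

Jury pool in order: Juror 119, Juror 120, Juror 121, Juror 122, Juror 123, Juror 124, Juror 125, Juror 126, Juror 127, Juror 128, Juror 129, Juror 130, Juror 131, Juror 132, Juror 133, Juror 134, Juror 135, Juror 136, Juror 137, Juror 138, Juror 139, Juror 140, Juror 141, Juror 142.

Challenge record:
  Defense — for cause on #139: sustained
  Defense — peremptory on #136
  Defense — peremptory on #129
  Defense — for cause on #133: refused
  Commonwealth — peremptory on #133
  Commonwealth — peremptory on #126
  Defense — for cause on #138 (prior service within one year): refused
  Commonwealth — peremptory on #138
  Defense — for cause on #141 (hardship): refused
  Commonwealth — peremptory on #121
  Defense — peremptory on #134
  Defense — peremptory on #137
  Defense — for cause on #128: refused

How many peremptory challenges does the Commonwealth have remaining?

Commonwealth allotment: 6 base + 1 × 2 alternates = 8.
Commonwealth peremptories used: #133, #126, #138, #121 — 4.
Remaining: 8 − 4 = 4.

4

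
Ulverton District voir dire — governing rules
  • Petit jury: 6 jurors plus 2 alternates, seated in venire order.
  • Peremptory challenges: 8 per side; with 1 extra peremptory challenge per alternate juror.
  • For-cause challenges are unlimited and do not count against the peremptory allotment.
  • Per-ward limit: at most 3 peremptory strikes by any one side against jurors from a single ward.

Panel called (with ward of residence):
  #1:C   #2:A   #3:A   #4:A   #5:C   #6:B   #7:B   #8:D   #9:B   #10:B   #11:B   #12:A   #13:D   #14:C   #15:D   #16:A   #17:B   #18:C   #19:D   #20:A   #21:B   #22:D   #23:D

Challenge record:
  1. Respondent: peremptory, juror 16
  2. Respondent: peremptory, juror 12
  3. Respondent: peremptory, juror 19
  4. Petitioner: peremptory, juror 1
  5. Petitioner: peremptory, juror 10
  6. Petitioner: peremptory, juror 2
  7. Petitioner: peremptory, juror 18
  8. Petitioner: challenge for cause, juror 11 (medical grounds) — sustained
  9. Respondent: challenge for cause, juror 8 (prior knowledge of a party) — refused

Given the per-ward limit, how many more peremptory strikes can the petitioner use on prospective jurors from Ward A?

2

Petitioner peremptories so far: #1, #10, #2, #18 — 4 of 10 used, 6 left overall.
Against Ward A: #2 — 1 used; per-ward cap 3 leaves 2.
Binding limit: min(6, 2) = 2.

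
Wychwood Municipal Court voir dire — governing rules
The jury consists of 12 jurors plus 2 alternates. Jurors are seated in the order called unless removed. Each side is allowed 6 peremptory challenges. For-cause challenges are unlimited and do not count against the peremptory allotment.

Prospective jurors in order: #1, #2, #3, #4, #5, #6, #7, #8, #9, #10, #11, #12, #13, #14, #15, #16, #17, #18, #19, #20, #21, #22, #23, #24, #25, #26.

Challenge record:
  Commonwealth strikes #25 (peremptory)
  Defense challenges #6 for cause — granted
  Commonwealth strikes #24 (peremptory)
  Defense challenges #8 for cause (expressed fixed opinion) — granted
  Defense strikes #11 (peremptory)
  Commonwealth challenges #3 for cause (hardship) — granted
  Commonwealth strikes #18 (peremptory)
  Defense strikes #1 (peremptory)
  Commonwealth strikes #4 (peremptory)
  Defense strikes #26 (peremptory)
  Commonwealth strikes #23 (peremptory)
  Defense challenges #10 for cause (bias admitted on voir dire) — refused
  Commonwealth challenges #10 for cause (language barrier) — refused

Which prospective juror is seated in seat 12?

Removed: #1, #3, #4, #6, #8, #11, #18, #23, #24, #25, #26. (#10 stays — for-cause denied.)
Seating in order: seats 1–12 → #2, #5, #7, #9, #10, #12, #13, #14, #15, #16, #17, #19; alternates → #20, #21.
So seat 12 is #19.

19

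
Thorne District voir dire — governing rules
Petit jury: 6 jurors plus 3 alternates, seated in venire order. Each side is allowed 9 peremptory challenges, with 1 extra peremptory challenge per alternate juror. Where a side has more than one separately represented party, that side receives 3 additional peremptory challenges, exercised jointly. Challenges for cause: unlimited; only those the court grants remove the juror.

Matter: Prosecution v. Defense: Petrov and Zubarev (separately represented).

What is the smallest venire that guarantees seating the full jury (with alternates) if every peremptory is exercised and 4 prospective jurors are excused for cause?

40

Seats to fill: 6 + 3 alternates = 9.
Peremptories — Prosecution: 9 + 1×3 = 12; Defense: 9 + 1×3 + 3 = 15; total 27.
For-cause removals: 4.
Minimum venire: 9 + 27 + 4 = 40.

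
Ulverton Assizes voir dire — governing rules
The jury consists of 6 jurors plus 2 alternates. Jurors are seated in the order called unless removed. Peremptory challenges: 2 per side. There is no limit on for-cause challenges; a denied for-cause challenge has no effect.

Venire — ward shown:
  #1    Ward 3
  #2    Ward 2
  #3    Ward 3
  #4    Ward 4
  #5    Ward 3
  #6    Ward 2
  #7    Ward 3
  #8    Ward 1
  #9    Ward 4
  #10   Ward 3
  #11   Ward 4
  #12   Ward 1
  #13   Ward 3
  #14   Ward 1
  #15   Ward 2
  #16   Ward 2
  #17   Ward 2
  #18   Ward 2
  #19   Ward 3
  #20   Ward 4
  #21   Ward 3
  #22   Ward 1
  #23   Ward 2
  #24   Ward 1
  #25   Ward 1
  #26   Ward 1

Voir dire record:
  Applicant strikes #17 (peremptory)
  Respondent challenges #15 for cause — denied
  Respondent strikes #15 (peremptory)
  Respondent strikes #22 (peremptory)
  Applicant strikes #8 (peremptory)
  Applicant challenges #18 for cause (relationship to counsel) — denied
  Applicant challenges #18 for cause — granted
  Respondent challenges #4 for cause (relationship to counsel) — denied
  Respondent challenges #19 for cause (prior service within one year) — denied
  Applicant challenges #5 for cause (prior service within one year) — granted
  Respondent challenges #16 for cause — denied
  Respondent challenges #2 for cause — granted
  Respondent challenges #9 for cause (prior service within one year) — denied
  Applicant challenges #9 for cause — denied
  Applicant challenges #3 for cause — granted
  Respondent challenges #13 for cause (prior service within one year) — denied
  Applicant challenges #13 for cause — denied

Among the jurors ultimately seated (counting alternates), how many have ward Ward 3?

3

Removed: #2, #3, #5, #8, #15, #17, #18, #22.
Seated (8 incl. alternates): #1, #4, #6, #7, #9, #10, #11, #12.
Of those, in Ward 3: #1, #7, #10 → 3.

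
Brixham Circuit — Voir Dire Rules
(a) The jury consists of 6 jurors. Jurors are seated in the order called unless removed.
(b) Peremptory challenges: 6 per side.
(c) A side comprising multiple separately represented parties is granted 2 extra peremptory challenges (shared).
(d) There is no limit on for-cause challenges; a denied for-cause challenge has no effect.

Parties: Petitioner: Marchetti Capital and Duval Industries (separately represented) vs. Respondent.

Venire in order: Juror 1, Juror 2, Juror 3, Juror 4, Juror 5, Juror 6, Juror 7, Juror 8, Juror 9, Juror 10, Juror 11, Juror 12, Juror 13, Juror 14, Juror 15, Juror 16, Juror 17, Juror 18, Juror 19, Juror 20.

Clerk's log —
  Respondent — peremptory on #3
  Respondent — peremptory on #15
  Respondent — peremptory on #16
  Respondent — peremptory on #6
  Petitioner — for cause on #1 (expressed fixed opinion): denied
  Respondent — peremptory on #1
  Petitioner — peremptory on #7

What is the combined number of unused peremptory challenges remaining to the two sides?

8

Petitioner allotment: 6 base + 2 multi-party = 8. Respondent allotment: 6.
Petitioner peremptories used: #7 — 1 (the for-cause on #1 doesn't count).
Respondent peremptories used: #3, #15, #16, #6, #1 — 5.
Remaining: (8 − 1) + (6 − 5) = 8.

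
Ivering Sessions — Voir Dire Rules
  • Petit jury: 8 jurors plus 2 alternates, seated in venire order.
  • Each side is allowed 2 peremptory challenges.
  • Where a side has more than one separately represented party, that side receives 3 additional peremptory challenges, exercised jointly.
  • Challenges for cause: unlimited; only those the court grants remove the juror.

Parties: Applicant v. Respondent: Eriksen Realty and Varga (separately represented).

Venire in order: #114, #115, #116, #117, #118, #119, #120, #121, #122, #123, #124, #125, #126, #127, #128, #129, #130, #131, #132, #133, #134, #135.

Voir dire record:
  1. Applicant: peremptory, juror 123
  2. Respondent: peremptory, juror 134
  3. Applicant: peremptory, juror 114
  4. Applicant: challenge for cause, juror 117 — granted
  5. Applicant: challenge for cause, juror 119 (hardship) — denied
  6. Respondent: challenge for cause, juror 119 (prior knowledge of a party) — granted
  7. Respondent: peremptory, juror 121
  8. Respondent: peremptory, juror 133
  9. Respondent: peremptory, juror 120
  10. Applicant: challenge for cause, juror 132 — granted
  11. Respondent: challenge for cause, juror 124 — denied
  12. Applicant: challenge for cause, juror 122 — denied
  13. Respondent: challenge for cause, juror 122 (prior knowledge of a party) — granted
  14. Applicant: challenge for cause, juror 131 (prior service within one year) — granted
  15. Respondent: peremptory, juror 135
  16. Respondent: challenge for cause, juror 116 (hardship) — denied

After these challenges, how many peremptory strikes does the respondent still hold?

0

Respondent allotment: 2 base + 3 multi-party = 5.
Respondent peremptories used: #134, #121, #133, #120, #135 — 5 (for-cause on #119, #124, #122, #116 don't count).
Remaining: 5 − 5 = 0.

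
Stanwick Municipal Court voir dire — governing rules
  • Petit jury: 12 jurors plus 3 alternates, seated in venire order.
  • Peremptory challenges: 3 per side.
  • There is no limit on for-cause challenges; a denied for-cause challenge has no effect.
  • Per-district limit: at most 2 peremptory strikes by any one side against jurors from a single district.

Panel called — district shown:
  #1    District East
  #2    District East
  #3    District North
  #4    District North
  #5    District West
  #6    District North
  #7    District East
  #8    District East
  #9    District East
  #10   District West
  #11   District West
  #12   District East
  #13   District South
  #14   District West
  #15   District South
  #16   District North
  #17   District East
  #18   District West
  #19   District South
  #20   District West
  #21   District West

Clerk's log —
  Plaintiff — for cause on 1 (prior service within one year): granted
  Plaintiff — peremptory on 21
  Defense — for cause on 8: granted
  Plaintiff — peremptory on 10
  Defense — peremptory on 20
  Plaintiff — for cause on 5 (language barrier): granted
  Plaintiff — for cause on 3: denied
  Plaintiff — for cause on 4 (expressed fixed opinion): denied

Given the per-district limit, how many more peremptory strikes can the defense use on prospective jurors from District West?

1

Defense peremptories so far: #20 — 1 of 3 used, 2 left overall.
Against District West: #20 — 1 used; per-district cap 2 leaves 1.
Binding limit: min(2, 1) = 1.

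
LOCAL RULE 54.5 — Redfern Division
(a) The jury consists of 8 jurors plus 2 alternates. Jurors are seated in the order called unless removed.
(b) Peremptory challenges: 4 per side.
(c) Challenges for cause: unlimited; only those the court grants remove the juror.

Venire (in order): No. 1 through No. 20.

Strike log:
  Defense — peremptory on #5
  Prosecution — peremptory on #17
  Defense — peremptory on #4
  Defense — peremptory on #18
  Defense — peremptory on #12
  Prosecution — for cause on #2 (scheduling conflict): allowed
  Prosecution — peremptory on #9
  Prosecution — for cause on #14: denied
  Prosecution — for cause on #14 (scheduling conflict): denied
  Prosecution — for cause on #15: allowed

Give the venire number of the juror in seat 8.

Removed: #2, #4, #5, #9, #12, #15, #17, #18. (#14 stays — for-cause denied.)
Seating in order: seats 1–8 → #1, #3, #6, #7, #8, #10, #11, #13; alternates → #14, #16.
So seat 8 is #13.

13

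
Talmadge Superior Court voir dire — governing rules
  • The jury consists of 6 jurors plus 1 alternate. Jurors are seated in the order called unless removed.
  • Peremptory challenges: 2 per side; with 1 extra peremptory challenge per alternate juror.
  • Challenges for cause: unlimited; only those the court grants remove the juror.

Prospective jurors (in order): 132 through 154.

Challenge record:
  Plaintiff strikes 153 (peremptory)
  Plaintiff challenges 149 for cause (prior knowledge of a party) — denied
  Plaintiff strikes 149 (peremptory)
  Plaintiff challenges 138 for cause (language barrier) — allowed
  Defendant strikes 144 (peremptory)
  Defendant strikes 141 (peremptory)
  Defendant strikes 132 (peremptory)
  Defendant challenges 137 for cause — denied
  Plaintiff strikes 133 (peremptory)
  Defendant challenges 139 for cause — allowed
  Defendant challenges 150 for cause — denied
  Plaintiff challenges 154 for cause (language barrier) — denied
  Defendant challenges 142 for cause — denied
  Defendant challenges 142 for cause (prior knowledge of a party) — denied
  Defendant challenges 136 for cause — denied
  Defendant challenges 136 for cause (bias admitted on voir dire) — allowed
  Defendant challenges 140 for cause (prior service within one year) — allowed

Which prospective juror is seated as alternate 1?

146

Removed: #132, #133, #136, #138, #139, #140, #141, #144, #149, #153. (#137, #142, #150, #154 stay — for-cause denied.)
Seating in order: seats 1–6 → #134, #135, #137, #142, #143, #145; alternates → #146.
So alternate 1 is #146.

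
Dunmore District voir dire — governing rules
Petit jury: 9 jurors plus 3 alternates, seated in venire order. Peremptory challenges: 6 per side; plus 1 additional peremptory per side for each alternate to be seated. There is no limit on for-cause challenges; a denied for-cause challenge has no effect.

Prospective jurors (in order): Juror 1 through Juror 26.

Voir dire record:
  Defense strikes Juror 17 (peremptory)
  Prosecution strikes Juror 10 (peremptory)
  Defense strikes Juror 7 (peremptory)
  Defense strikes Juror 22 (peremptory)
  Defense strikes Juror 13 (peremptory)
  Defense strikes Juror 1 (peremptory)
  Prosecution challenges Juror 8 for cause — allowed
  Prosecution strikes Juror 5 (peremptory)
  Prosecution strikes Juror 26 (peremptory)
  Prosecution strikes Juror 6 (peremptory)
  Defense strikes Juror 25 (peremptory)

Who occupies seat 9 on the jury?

Removed: #1, #5, #6, #7, #8, #10, #13, #17, #22, #25, #26.
Seating in order: seats 1–9 → #2, #3, #4, #9, #11, #12, #14, #15, #16; alternates → #18, #19, #20.
So seat 9 is #16.

16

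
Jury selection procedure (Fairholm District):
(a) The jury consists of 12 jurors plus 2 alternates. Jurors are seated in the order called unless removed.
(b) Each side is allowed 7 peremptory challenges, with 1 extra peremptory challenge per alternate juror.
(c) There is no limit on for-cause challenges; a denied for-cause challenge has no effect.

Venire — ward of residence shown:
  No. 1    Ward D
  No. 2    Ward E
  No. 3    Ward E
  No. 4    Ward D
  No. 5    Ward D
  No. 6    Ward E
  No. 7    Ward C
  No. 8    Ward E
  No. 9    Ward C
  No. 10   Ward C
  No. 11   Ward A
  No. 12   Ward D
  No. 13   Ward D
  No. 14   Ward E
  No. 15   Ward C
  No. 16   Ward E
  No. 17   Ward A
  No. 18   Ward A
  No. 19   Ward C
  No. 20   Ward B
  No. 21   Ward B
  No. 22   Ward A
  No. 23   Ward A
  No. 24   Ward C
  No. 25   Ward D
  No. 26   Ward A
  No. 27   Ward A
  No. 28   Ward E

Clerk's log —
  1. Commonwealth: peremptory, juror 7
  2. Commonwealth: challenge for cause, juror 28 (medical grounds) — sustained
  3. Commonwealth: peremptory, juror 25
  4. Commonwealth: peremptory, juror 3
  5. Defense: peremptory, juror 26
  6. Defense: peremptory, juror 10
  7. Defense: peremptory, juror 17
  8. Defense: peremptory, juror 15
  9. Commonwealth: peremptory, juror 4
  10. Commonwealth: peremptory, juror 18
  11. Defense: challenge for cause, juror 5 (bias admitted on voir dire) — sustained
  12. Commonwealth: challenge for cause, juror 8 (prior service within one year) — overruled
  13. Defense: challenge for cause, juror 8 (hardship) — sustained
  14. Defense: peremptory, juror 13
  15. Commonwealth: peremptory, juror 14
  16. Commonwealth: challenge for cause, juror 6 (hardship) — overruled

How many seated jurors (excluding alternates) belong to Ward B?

Removed: #3, #4, #5, #7, #8, #10, #13, #14, #15, #17, #18, #25, #26, #28.
Seated jurors 1–12: #1, #2, #6, #9, #11, #12, #16, #19, #20, #21, #22, #23 (alternates #24, #27 not counted).
Of those, in Ward B: #20, #21 → 2.

2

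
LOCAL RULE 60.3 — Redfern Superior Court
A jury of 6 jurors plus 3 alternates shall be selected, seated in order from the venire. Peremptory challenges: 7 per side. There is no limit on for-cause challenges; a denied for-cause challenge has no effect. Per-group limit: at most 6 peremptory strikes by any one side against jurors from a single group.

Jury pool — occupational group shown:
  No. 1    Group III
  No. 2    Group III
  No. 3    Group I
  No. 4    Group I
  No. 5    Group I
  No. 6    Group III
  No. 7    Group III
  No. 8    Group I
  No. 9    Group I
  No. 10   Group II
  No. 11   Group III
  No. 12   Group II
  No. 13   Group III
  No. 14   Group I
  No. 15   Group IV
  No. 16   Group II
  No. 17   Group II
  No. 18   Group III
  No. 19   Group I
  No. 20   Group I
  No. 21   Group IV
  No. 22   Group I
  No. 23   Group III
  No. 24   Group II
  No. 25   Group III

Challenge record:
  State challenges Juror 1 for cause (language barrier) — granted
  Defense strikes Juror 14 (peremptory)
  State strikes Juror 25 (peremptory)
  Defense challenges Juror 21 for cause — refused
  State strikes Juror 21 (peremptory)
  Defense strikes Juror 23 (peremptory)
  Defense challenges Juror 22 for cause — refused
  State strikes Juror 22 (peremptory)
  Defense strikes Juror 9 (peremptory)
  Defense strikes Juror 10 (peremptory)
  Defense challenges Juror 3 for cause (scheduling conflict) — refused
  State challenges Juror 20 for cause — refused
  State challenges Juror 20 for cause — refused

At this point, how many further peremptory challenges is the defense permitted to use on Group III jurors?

3

Defense peremptories so far: #14, #23, #9, #10 — 4 of 7 used, 3 left overall.
Against Group III: #23 — 1 used; per-group cap 6 leaves 5.
Binding limit: min(3, 5) = 3.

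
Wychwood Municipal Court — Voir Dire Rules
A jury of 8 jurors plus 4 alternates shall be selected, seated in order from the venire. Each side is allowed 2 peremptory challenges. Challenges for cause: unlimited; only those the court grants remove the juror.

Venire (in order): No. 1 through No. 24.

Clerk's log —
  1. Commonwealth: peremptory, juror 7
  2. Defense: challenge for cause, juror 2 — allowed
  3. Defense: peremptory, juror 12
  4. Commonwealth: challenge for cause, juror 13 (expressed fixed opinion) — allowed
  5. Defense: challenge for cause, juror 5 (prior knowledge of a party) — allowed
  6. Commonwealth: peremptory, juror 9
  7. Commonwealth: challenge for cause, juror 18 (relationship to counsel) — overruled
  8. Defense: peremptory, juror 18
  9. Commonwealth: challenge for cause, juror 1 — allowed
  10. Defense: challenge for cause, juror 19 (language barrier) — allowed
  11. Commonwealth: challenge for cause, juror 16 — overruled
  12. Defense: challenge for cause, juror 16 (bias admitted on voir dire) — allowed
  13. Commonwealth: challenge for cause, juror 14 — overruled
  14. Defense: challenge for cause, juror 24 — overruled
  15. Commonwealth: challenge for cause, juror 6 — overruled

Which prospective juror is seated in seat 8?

15

Removed: #1, #2, #5, #7, #9, #12, #13, #16, #18, #19. (#6, #14, #24 stay — for-cause denied.)
Seating in order: seats 1–8 → #3, #4, #6, #8, #10, #11, #14, #15; alternates → #17, #20, #21, #22.
So seat 8 is #15.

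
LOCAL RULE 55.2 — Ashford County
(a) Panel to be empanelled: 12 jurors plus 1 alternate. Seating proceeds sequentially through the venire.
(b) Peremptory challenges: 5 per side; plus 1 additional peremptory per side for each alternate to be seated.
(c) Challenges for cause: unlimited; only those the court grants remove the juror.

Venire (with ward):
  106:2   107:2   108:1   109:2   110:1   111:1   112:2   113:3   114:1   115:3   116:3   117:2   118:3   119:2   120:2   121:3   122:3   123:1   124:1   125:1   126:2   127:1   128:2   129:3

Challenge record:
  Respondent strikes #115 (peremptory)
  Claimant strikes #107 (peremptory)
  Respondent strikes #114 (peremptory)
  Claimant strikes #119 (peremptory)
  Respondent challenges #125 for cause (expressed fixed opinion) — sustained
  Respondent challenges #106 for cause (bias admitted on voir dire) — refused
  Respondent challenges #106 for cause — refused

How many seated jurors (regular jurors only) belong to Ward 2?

Removed: #107, #114, #115, #119, #125.
Seated jurors 1–12: #106, #108, #109, #110, #111, #112, #113, #116, #117, #118, #120, #121 (alternates #122 not counted).
Of those, in Ward 2: #106, #109, #112, #117, #120 → 5.

5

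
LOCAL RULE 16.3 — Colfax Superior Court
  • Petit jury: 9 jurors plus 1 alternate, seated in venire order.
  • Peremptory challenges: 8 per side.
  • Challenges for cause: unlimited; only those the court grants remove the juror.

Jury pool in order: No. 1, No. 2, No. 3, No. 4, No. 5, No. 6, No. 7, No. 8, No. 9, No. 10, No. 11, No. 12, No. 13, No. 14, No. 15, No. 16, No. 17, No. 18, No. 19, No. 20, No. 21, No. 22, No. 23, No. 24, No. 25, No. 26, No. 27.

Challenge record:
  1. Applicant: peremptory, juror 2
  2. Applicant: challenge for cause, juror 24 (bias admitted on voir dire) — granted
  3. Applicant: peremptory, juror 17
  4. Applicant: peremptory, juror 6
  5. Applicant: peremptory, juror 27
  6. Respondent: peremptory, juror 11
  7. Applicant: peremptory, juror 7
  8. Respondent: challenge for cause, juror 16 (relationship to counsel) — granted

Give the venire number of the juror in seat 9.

13

Removed: #2, #6, #7, #11, #16, #17, #24, #27.
Seating in order: seats 1–9 → #1, #3, #4, #5, #8, #9, #10, #12, #13; alternates → #14.
So seat 9 is #13.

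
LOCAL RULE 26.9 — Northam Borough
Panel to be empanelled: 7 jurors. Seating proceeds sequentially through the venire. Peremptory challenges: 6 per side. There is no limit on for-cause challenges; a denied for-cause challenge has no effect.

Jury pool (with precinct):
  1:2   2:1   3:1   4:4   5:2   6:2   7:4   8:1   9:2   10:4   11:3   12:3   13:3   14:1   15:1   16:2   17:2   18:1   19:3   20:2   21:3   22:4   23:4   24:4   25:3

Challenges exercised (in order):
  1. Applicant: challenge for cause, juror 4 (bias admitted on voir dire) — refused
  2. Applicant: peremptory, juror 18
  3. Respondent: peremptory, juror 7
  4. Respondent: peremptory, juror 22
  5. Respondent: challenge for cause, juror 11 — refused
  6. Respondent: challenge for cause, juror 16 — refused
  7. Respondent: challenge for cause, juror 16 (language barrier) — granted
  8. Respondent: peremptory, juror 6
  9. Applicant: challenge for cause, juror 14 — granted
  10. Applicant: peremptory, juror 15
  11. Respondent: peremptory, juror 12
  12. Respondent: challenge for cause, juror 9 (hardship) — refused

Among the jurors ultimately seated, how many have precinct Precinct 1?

Removed: #6, #7, #12, #14, #15, #16, #18, #22.
Seated jurors 1–7: #1, #2, #3, #4, #5, #8, #9.
Of those, in Precinct 1: #2, #3, #8 → 3.

3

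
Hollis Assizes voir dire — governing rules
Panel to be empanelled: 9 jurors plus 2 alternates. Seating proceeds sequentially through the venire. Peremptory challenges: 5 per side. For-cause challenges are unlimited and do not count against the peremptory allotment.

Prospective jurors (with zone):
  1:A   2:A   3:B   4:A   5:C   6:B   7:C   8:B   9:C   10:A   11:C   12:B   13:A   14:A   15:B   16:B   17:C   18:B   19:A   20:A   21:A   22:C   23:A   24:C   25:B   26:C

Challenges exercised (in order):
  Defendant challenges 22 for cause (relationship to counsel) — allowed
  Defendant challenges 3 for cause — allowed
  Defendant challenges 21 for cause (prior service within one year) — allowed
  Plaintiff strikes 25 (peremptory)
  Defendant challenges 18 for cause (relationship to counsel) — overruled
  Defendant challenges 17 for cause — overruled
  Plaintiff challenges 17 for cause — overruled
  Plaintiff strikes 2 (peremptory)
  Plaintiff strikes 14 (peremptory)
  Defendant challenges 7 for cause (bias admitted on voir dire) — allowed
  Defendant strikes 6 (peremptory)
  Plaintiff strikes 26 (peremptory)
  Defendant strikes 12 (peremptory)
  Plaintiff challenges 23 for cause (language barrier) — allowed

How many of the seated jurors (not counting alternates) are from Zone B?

2

Removed: #2, #3, #6, #7, #12, #14, #21, #22, #23, #25, #26.
Seated jurors 1–9: #1, #4, #5, #8, #9, #10, #11, #13, #15 (alternates #16, #17 not counted).
Of those, in Zone B: #8, #15 → 2.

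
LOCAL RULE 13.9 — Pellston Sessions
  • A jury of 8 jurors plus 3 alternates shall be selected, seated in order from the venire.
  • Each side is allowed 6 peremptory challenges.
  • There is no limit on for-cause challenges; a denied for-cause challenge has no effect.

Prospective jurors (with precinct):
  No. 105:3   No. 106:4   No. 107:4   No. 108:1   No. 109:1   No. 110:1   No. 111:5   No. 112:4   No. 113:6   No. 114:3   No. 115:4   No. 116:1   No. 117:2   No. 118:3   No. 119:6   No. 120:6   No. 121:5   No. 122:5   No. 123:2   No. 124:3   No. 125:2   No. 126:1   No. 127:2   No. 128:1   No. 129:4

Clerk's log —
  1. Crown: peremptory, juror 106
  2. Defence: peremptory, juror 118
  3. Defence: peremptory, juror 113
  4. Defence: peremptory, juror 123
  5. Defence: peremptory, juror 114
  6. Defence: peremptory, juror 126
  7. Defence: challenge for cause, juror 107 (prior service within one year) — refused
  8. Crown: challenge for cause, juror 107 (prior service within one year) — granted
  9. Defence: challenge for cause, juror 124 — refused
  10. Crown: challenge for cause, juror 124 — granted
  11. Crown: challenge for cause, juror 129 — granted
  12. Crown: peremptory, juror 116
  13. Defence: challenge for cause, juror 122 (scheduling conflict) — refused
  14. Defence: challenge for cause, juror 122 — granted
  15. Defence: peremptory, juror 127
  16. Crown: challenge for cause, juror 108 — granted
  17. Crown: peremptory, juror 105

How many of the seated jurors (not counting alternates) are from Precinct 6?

Removed: #105, #106, #107, #108, #113, #114, #116, #118, #122, #123, #124, #126, #127, #129.
Seated jurors 1–8: #109, #110, #111, #112, #115, #117, #119, #120 (alternates #121, #125, #128 not counted).
Of those, in Precinct 6: #119, #120 → 2.

2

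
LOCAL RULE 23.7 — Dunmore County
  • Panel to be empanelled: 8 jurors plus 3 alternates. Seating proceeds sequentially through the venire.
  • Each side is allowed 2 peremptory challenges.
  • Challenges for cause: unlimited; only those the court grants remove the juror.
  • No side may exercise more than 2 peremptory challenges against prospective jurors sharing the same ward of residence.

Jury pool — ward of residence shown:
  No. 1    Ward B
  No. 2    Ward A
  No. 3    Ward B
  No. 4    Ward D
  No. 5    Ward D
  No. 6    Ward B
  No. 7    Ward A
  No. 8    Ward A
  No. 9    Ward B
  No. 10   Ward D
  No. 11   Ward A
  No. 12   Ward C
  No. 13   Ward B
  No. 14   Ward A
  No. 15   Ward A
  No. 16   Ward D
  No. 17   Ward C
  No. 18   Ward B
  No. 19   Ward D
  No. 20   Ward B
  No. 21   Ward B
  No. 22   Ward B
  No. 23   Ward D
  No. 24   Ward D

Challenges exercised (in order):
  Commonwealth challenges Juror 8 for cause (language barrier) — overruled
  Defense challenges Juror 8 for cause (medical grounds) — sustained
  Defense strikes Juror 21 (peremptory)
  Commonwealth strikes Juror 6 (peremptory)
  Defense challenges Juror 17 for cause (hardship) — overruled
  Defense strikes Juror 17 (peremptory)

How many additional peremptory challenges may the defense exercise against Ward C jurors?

0

Defense peremptories so far: #21, #17 — 2 of 2 used, 0 left overall.
Against Ward C: #17 — 1 used; per-ward cap 2 leaves 1.
Binding limit: min(0, 1) = 0.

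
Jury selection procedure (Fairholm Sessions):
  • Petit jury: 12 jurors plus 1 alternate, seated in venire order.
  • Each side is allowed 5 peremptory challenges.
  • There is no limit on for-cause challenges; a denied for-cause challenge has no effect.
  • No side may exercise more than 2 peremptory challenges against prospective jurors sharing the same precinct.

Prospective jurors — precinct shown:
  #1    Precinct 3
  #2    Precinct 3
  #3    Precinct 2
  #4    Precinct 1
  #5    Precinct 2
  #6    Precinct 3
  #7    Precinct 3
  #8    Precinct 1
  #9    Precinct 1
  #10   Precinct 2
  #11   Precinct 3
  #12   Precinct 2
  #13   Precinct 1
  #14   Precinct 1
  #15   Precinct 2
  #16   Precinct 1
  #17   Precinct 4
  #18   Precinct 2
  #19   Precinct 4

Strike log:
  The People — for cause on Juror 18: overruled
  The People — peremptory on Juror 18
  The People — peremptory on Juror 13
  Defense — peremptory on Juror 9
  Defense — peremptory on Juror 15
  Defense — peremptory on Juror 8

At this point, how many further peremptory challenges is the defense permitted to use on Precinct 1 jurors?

0

Defense peremptories so far: #9, #15, #8 — 3 of 5 used, 2 left overall.
Against Precinct 1: #9, #8 — 2 used; per-precinct cap 2 leaves 0.
Binding limit: min(2, 0) = 0.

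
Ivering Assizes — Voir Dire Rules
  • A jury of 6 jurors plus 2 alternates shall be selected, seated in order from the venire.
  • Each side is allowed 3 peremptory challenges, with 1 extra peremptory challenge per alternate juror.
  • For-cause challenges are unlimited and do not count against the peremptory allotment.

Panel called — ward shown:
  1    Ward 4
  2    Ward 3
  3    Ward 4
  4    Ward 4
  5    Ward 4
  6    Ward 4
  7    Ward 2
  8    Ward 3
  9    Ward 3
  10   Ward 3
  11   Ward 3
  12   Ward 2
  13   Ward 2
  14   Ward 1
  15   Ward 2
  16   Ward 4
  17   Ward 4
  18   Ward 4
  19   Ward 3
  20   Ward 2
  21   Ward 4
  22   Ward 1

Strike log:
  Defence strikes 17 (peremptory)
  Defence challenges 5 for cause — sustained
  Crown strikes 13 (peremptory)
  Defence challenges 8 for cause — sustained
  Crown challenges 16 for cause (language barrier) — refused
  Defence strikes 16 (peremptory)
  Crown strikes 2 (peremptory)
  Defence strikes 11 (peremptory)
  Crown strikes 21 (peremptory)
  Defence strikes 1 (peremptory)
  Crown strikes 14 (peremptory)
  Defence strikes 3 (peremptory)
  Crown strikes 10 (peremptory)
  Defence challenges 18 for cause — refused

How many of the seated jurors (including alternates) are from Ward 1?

Removed: #1, #2, #3, #5, #8, #10, #11, #13, #14, #16, #17, #21.
Seated (8 incl. alternates): #4, #6, #7, #9, #12, #15, #18, #19.
None of those are in Ward 1 → 0.

0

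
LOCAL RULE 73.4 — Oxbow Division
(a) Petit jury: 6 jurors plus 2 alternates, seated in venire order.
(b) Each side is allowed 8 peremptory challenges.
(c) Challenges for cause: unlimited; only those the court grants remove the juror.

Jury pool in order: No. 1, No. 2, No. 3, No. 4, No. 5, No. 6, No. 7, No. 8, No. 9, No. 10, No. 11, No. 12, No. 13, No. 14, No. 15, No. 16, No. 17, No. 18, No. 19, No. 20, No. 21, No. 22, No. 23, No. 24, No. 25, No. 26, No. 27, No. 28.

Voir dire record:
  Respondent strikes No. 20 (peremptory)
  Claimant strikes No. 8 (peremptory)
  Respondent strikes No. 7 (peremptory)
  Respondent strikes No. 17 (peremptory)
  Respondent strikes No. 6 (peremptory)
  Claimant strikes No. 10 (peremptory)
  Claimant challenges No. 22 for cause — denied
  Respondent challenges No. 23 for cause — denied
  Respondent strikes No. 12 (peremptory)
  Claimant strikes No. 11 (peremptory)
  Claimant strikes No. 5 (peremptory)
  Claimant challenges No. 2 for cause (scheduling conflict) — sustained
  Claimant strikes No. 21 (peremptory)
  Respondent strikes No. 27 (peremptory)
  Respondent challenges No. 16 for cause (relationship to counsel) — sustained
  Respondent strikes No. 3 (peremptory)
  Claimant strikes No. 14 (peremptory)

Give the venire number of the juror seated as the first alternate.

19

Removed: #2, #3, #5, #6, #7, #8, #10, #11, #12, #14, #16, #17, #20, #21, #27. (#22, #23 stay — for-cause denied.)
Seating in order: seats 1–6 → #1, #4, #9, #13, #15, #18; alternates → #19, #22.
So alternate 1 is #19.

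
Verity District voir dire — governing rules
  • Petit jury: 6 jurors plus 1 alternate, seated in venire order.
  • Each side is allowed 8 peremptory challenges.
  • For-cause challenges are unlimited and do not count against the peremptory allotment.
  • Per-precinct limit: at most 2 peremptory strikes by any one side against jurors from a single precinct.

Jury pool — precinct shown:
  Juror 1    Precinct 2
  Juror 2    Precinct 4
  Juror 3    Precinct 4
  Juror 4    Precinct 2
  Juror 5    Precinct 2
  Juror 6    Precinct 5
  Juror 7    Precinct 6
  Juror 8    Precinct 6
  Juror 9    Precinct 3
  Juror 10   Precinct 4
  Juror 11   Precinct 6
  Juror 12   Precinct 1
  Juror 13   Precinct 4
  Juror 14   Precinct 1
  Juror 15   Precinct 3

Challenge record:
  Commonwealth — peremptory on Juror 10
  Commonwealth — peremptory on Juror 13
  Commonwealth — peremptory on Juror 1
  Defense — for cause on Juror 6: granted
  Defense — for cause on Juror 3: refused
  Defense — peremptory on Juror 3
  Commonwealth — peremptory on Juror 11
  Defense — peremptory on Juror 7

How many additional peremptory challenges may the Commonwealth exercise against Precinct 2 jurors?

1

Commonwealth peremptories so far: #10, #13, #1, #11 — 4 of 8 used, 4 left overall.
Against Precinct 2: #1 — 1 used; per-precinct cap 2 leaves 1.
Binding limit: min(4, 1) = 1.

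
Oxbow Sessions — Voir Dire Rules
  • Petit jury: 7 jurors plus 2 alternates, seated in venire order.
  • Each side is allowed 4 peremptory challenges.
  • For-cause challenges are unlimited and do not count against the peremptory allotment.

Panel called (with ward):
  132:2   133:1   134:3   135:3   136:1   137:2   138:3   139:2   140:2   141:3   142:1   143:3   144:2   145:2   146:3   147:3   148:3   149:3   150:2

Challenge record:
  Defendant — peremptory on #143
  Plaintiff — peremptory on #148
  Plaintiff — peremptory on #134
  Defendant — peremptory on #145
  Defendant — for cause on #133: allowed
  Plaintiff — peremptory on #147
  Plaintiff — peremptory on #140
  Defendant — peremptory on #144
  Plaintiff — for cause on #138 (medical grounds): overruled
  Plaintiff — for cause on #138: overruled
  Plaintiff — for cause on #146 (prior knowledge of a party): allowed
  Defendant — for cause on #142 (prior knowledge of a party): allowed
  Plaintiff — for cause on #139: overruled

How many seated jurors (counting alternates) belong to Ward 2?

Removed: #133, #134, #140, #142, #143, #144, #145, #146, #147, #148.
Seated (9 incl. alternates): #132, #135, #136, #137, #138, #139, #141, #149, #150.
Of those, in Ward 2: #132, #137, #139, #150 → 4.

4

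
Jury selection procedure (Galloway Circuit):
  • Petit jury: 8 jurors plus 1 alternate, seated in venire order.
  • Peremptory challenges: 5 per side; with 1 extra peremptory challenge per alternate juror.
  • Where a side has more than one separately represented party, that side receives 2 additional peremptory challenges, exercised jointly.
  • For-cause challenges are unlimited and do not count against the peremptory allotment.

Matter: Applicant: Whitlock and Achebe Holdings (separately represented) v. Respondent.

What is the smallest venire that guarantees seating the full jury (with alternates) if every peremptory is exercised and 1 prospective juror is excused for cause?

Seats to fill: 8 + 1 alternates = 9.
Peremptories — Applicant: 5 + 1×1 + 2 = 8; Respondent: 5 + 1×1 = 6; total 14.
For-cause removals: 1.
Minimum venire: 9 + 14 + 1 = 24.

24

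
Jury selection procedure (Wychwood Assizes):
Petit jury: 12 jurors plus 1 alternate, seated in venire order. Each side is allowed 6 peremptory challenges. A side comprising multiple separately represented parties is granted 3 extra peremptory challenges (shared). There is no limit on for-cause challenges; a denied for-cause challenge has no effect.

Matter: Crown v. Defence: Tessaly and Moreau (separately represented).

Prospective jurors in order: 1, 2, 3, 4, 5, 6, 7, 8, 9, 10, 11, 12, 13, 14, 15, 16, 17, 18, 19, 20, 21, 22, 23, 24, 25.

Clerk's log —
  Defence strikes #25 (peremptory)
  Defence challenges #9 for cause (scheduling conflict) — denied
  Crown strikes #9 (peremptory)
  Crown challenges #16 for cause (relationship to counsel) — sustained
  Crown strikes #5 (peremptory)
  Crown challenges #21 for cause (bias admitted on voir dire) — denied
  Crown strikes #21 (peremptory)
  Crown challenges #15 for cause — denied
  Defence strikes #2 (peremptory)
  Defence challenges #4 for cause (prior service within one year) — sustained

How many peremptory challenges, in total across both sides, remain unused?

Crown allotment: 6. Defence allotment: 6 base + 3 multi-party = 9.
Crown peremptories used: #9, #5, #21 — 3 (for-cause on #16, #21, #15 don't count).
Defence peremptories used: #25, #2 — 2 (for-cause on #9, #4 don't count).
Remaining: (6 − 3) + (9 − 2) = 10.

10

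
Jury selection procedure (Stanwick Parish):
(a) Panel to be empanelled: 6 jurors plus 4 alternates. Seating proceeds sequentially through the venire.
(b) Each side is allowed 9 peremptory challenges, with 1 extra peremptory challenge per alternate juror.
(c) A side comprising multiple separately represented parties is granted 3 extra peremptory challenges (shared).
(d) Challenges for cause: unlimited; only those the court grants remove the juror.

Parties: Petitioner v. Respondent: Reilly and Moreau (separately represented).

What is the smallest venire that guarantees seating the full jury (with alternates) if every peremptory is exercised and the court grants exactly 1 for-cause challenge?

40

Seats to fill: 6 + 4 alternates = 10.
Peremptories — Petitioner: 9 + 1×4 = 13; Respondent: 9 + 1×4 + 3 = 16; total 29.
For-cause removals: 1.
Minimum venire: 10 + 29 + 1 = 40.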